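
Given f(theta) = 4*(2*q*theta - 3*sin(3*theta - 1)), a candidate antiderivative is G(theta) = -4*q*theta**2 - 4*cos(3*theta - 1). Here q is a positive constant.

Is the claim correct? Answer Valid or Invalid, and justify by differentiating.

Invalid: d/dtheta[G] - f = -16*q*theta + 24*sin(3*theta - 1), which is not 0.

d/dtheta[G] = -8*q*theta + 12*sin(3*theta - 1)
d/dtheta[G] - f(theta) = -16*q*theta + 24*sin(3*theta - 1) != 0.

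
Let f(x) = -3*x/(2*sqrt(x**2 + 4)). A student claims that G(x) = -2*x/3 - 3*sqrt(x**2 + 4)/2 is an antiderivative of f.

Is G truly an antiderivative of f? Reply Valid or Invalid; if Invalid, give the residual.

Invalid: d/dx[G] - f = -2/3, which is not 0.

d/dx[G] = (-9*x - 4*sqrt(x**2 + 4))/(6*sqrt(x**2 + 4))
d/dx[G] - f(x) = -2/3 != 0.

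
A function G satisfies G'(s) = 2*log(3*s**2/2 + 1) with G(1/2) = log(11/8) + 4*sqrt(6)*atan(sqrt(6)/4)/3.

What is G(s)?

G(s) = 2*(3*s*log(3*s**2/2 + 1) - 6*s + 2*sqrt(6)*atan(sqrt(6)*s/2) + 3)/3

The proposed G(s) is checked by its d/ds: the result must match the given G'(s).
A general antiderivative is 2*s*log(3*s**2/2 + 1) - 4*s + 4*sqrt(6)*atan(sqrt(6)*s/2)/3 + C.
The condition gives C = log(11/8) + 4*sqrt(6)*atan(sqrt(6)/4)/3 - (-2 + log(11/8) + 4*sqrt(6)*atan(sqrt(6)/4)/3) = 2.
So G(s) = 2*(3*s*log(3*s**2/2 + 1) - 6*s + 2*sqrt(6)*atan(sqrt(6)*s/2) + 3)/3.
Check: d/ds[2*(3*s*log(3*s**2/2 + 1) - 6*s + 2*sqrt(6)*atan(sqrt(6)*s/2) + 3)/3] = 2*log(3*s**2/2 + 1) = G'(s).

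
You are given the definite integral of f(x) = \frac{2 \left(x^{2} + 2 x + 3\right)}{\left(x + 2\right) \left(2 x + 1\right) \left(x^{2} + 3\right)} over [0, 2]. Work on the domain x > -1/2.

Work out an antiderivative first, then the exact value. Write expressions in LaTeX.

Factor the denominator (\left(x + 2\right) \left(2 x + 1\right) \left(x^{2} + 3\right)) and decompose: f = - \frac{4 \left(4 x - 15\right)}{91 \left(x^{2} + 3\right)} + \frac{12}{13 \left(2 x + 1\right)} - \frac{2}{7 \left(x + 2\right)}; each piece integrates to a log, atan, or power term.
F(x) = \frac{2 \left(21 \log{\left(x + \frac{1}{2} \right)} - 13 \log{\left(x + 2 \right)} - 4 \log{\left(x^{2} + 3 \right)} + 10 \sqrt{3} \operatorname{atan}{\left(\frac{\sqrt{3} x}{3} \right)}\right)}{91} is an antiderivative of f.
Check: d/dx[\frac{2 \left(21 \log{\left(x + \frac{1}{2} \right)} - 13 \log{\left(x + 2 \right)} - 4 \log{\left(x^{2} + 3 \right)} + 10 \sqrt{3} \operatorname{atan}{\left(\frac{\sqrt{3} x}{3} \right)}\right)}{91}] = \frac{2 x^{2} + 4 x + 6}{2 x^{4} + 5 x^{3} + 8 x^{2} + 15 x + 6}, which equals f(x).
F(2) = - \frac{2 \log{\left(4 \right)}}{7} - \frac{8 \log{\left(7 \right)}}{91} + \frac{20 \sqrt{3} \operatorname{atan}{\left(\frac{2 \sqrt{3}}{3} \right)}}{91} + \frac{6 \log{\left(\frac{5}{2} \right)}}{13}; F(0) = - \frac{68 \log{\left(2 \right)}}{91} - \frac{8 \log{\left(3 \right)}}{91}.
Integral = F(2) - F(0) = - \frac{2 \log{\left(4 \right)}}{7} - \frac{8 \log{\left(7 \right)}}{91} + \frac{8 \log{\left(3 \right)}}{91} + \frac{20 \sqrt{3} \operatorname{atan}{\left(\frac{2 \sqrt{3}}{3} \right)}}{91} + \frac{6 \log{\left(\frac{5}{2} \right)}}{13} + \frac{68 \log{\left(2 \right)}}{91}.

Antiderivative: F(x) = \frac{2 \left(21 \log{\left(x + \frac{1}{2} \right)} - 13 \log{\left(x + 2 \right)} - 4 \log{\left(x^{2} + 3 \right)} + 10 \sqrt{3} \operatorname{atan}{\left(\frac{\sqrt{3} x}{3} \right)}\right)}{91}; value = - \frac{2 \log{\left(4 \right)}}{7} - \frac{8 \log{\left(7 \right)}}{91} + \frac{8 \log{\left(3 \right)}}{91} + \frac{20 \sqrt{3} \operatorname{atan}{\left(\frac{2 \sqrt{3}}{3} \right)}}{91} + \frac{6 \log{\left(\frac{5}{2} \right)}}{13} + \frac{68 \log{\left(2 \right)}}{91}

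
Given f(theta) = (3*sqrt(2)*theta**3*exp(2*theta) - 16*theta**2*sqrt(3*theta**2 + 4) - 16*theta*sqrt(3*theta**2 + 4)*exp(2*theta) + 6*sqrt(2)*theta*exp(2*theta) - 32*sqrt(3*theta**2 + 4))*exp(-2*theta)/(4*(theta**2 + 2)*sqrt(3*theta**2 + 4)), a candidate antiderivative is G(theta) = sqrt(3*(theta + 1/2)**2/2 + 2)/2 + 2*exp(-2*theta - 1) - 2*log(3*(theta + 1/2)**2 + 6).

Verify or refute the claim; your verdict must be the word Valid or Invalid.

Invalid: d/dtheta[G] - f = (24*sqrt(2)*exp(1)*theta**5*sqrt(3*theta**2 + 4)*exp(2*theta) - 12*sqrt(2)*exp(1)*theta**5*sqrt(12*theta**2 + 12*theta + 19)*exp(2*theta) - 64*theta**4*sqrt(3*theta**2 + 4)*sqrt(12*theta**2 + 12*theta + 19) + 64*exp(1)*theta**4*sqrt(3*theta**2 + 4)*sqrt(12*theta**2 + 12*theta + 19) + 36*sqrt(2)*exp(1)*theta**4*sqrt(3*theta**2 + 4)*exp(2*theta) - 12*sqrt(2)*exp(1)*theta**4*sqrt(12*theta**2 + 12*theta + 19)*exp(2*theta) - 64*theta**3*sqrt(3*theta**2 + 4)*sqrt(12*theta**2 + 12*theta + 19) + 64*exp(1)*theta**3*sqrt(3*theta**2 + 4)*sqrt(12*theta**2 + 12*theta + 19) + 114*sqrt(2)*exp(1)*theta**3*sqrt(3*theta**2 + 4)*exp(2*theta) - 51*sqrt(2)*exp(1)*theta**3*sqrt(12*theta**2 + 12*theta + 19)*exp(2*theta) + 32*exp(1)*theta**2*sqrt(3*theta**2 + 4)*sqrt(12*theta**2 + 12*theta + 19)*exp(2*theta) - 272*theta**2*sqrt(3*theta**2 + 4)*sqrt(12*theta**2 + 12*theta + 19) + 272*exp(1)*theta**2*sqrt(3*theta**2 + 4)*sqrt(12*theta**2 + 12*theta + 19) + 99*sqrt(2)*exp(1)*theta**2*sqrt(3*theta**2 + 4)*exp(2*theta) - 24*sqrt(2)*exp(1)*theta**2*sqrt(12*theta**2 + 12*theta + 19)*exp(2*theta) + 16*exp(1)*theta*sqrt(3*theta**2 + 4)*sqrt(12*theta**2 + 12*theta + 19)*exp(2*theta) - 128*theta*sqrt(3*theta**2 + 4)*sqrt(12*theta**2 + 12*theta + 19) + 128*exp(1)*theta*sqrt(3*theta**2 + 4)*sqrt(12*theta**2 + 12*theta + 19) + 132*sqrt(2)*exp(1)*theta*sqrt(3*theta**2 + 4)*exp(2*theta) - 54*sqrt(2)*exp(1)*theta*sqrt(12*theta**2 + 12*theta + 19)*exp(2*theta) - 64*exp(1)*sqrt(3*theta**2 + 4)*sqrt(12*theta**2 + 12*theta + 19)*exp(2*theta) - 288*sqrt(3*theta**2 + 4)*sqrt(12*theta**2 + 12*theta + 19) + 288*exp(1)*sqrt(3*theta**2 + 4)*sqrt(12*theta**2 + 12*theta + 19) + 54*sqrt(2)*exp(1)*sqrt(3*theta**2 + 4)*exp(2*theta))/(16*exp(1)*theta**4*sqrt(3*theta**2 + 4)*sqrt(12*theta**2 + 12*theta + 19)*exp(2*theta) + 16*exp(1)*theta**3*sqrt(3*theta**2 + 4)*sqrt(12*theta**2 + 12*theta + 19)*exp(2*theta) + 68*exp(1)*theta**2*sqrt(3*theta**2 + 4)*sqrt(12*theta**2 + 12*theta + 19)*exp(2*theta) + 32*exp(1)*theta*sqrt(3*theta**2 + 4)*sqrt(12*theta**2 + 12*theta + 19)*exp(2*theta) + 72*exp(1)*sqrt(3*theta**2 + 4)*sqrt(12*theta**2 + 12*theta + 19)*exp(2*theta)), which is not 0.

d/dtheta[G] = (24*sqrt(2)*exp(1)*theta**3*exp(2*theta) - 64*theta**2*sqrt(12*theta**2 + 12*theta + 19) + 36*sqrt(2)*exp(1)*theta**2*exp(2*theta) - 64*exp(1)*theta*sqrt(12*theta**2 + 12*theta + 19)*exp(2*theta) - 64*theta*sqrt(12*theta**2 + 12*theta + 19) + 66*sqrt(2)*exp(1)*theta*exp(2*theta) - 32*exp(1)*sqrt(12*theta**2 + 12*theta + 19)*exp(2*theta) - 144*sqrt(12*theta**2 + 12*theta + 19) + 27*sqrt(2)*exp(1)*exp(2*theta))/(16*exp(1)*theta**2*sqrt(12*theta**2 + 12*theta + 19)*exp(2*theta) + 16*exp(1)*theta*sqrt(12*theta**2 + 12*theta + 19)*exp(2*theta) + 36*exp(1)*sqrt(12*theta**2 + 12*theta + 19)*exp(2*theta))
d/dtheta[G] - f(theta) = (24*sqrt(2)*exp(1)*theta**5*sqrt(3*theta**2 + 4)*exp(2*theta) - 12*sqrt(2)*exp(1)*theta**5*sqrt(12*theta**2 + 12*theta + 19)*exp(2*theta) - 64*theta**4*sqrt(3*theta**2 + 4)*sqrt(12*theta**2 + 12*theta + 19) + 64*exp(1)*theta**4*sqrt(3*theta**2 + 4)*sqrt(12*theta**2 + 12*theta + 19) + 36*sqrt(2)*exp(1)*theta**4*sqrt(3*theta**2 + 4)*exp(2*theta) - 12*sqrt(2)*exp(1)*theta**4*sqrt(12*theta**2 + 12*theta + 19)*exp(2*theta) - 64*theta**3*sqrt(3*theta**2 + 4)*sqrt(12*theta**2 + 12*theta + 19) + 64*exp(1)*theta**3*sqrt(3*theta**2 + 4)*sqrt(12*theta**2 + 12*theta + 19) + 114*sqrt(2)*exp(1)*theta**3*sqrt(3*theta**2 + 4)*exp(2*theta) - 51*sqrt(2)*exp(1)*theta**3*sqrt(12*theta**2 + 12*theta + 19)*exp(2*theta) + 32*exp(1)*theta**2*sqrt(3*theta**2 + 4)*sqrt(12*theta**2 + 12*theta + 19)*exp(2*theta) - 272*theta**2*sqrt(3*theta**2 + 4)*sqrt(12*theta**2 + 12*theta + 19) + 272*exp(1)*theta**2*sqrt(3*theta**2 + 4)*sqrt(12*theta**2 + 12*theta + 19) + 99*sqrt(2)*exp(1)*theta**2*sqrt(3*theta**2 + 4)*exp(2*theta) - 24*sqrt(2)*exp(1)*theta**2*sqrt(12*theta**2 + 12*theta + 19)*exp(2*theta) + 16*exp(1)*theta*sqrt(3*theta**2 + 4)*sqrt(12*theta**2 + 12*theta + 19)*exp(2*theta) - 128*theta*sqrt(3*theta**2 + 4)*sqrt(12*theta**2 + 12*theta + 19) + 128*exp(1)*theta*sqrt(3*theta**2 + 4)*sqrt(12*theta**2 + 12*theta + 19) + 132*sqrt(2)*exp(1)*theta*sqrt(3*theta**2 + 4)*exp(2*theta) - 54*sqrt(2)*exp(1)*theta*sqrt(12*theta**2 + 12*theta + 19)*exp(2*theta) - 64*exp(1)*sqrt(3*theta**2 + 4)*sqrt(12*theta**2 + 12*theta + 19)*exp(2*theta) - 288*sqrt(3*theta**2 + 4)*sqrt(12*theta**2 + 12*theta + 19) + 288*exp(1)*sqrt(3*theta**2 + 4)*sqrt(12*theta**2 + 12*theta + 19) + 54*sqrt(2)*exp(1)*sqrt(3*theta**2 + 4)*exp(2*theta))/(16*exp(1)*theta**4*sqrt(3*theta**2 + 4)*sqrt(12*theta**2 + 12*theta + 19)*exp(2*theta) + 16*exp(1)*theta**3*sqrt(3*theta**2 + 4)*sqrt(12*theta**2 + 12*theta + 19)*exp(2*theta) + 68*exp(1)*theta**2*sqrt(3*theta**2 + 4)*sqrt(12*theta**2 + 12*theta + 19)*exp(2*theta) + 32*exp(1)*theta*sqrt(3*theta**2 + 4)*sqrt(12*theta**2 + 12*theta + 19)*exp(2*theta) + 72*exp(1)*sqrt(3*theta**2 + 4)*sqrt(12*theta**2 + 12*theta + 19)*exp(2*theta)) != 0.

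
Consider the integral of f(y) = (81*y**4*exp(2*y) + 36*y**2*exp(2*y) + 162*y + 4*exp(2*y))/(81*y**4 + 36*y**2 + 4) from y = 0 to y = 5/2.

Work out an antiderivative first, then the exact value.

Antiderivative: F(y) = (9*y**2*exp(2*y) + 2*exp(2*y) - 18)/(2*(9*y**2 + 2)); value = 896/233 + exp(5)/2

Whatever form F(y) takes, F'(y) = f(y) is non-negotiable.
F(y) = (9*y**2*exp(2*y) + 2*exp(2*y) - 18)/(2*(9*y**2 + 2)) is an antiderivative of f.
Check: d/dy[(9*y**2*exp(2*y) + 2*exp(2*y) - 18)/(2*(9*y**2 + 2))] = (81*y**4*exp(2*y) + 36*y**2*exp(2*y) + 162*y + 4*exp(2*y))/(81*y**4 + 36*y**2 + 4) = f(y).
F(5/2) = -36/233 + exp(5)/2; F(0) = -4.
Integral = F(5/2) - F(0) = 896/233 + exp(5)/2.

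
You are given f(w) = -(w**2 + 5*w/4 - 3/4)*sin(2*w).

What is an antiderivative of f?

A first test for any F(w): its w-derivative must equal f(w) identically.
Check: d/dw[w**2*cos(2*w)/2 - w*sin(2*w)/2 + 5*w*cos(2*w)/8 - 5*sin(2*w)/16 - 5*cos(2*w)/8] = -w**2*sin(2*w) - 5*w*sin(2*w)/4 + 3*sin(2*w)/4, which equals f(w).

An antiderivative is F(w) = w**2*cos(2*w)/2 - w*sin(2*w)/2 + 5*w*cos(2*w)/8 - 5*sin(2*w)/16 - 5*cos(2*w)/8.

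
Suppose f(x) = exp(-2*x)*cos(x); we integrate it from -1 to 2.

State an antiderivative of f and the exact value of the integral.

A candidate is checked by its d/dx: the result must match f(x).
F(x) = exp(-2*x)*sin(x)/5 - 2*exp(-2*x)*cos(x)/5 is an antiderivative of f.
Check: d/dx[exp(-2*x)*sin(x)/5 - 2*exp(-2*x)*cos(x)/5] = exp(-2*x)*cos(x) = f(x).
F(2) = -2*exp(-4)*cos(2)/5 + exp(-4)*sin(2)/5; F(-1) = -2*exp(2)*cos(1)/5 - exp(2)*sin(1)/5.
Integral = F(2) - F(-1) = -2*exp(-4)*cos(2)/5 + exp(-4)*sin(2)/5 + exp(2)*sin(1)/5 + 2*exp(2)*cos(1)/5.

Antiderivative: F(x) = exp(-2*x)*sin(x)/5 - 2*exp(-2*x)*cos(x)/5; value = -2*exp(-4)*cos(2)/5 + exp(-4)*sin(2)/5 + exp(2)*sin(1)/5 + 2*exp(2)*cos(1)/5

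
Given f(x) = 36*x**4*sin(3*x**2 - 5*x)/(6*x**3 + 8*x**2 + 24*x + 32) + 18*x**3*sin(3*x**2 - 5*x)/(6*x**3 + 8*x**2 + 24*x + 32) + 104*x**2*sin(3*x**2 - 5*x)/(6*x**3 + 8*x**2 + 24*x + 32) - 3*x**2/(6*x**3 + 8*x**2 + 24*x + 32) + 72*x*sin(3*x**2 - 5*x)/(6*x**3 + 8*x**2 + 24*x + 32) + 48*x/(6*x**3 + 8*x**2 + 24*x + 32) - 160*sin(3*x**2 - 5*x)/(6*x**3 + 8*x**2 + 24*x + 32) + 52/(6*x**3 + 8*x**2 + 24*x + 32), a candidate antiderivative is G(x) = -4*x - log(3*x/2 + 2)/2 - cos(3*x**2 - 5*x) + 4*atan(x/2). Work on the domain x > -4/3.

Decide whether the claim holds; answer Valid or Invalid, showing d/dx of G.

Invalid: d/dx[G] - f = -4, which is not 0.

d/dx[G] = (36*x**4*sin(3*x**2 - 5*x) + 18*x**3*sin(3*x**2 - 5*x) - 24*x**3 + 104*x**2*sin(3*x**2 - 5*x) - 35*x**2 + 72*x*sin(3*x**2 - 5*x) - 48*x - 160*sin(3*x**2 - 5*x) - 76)/(6*x**3 + 8*x**2 + 24*x + 32)
d/dx[G] - f(x) = -4 != 0.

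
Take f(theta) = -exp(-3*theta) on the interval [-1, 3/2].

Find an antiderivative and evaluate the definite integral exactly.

Antiderivative: F(theta) = exp(-3*theta)/3; value = -exp(3)/3 + exp(-9/2)/3

Recover f(theta) by differentiating a candidate F(theta); any mismatch rules it out.
F(theta) = exp(-3*theta)/3 is an antiderivative of f.
Check: d/dtheta[exp(-3*theta)/3] = -exp(-3*theta) = f(theta).
F(3/2) = exp(-9/2)/3; F(-1) = exp(3)/3.
Integral = F(3/2) - F(-1) = -exp(3)/3 + exp(-9/2)/3.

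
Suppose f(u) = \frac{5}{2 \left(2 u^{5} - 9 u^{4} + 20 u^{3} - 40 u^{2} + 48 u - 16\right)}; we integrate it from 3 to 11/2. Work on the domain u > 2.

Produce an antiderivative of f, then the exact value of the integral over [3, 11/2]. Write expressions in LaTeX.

Factor the denominator (2 \left(u - 2\right)^{2} \left(2 u - 1\right) \left(u^{2} + 4\right)) and decompose: f = - \frac{5 \left(u - 8\right)}{544 \left(u^{2} + 4\right)} + \frac{40}{153 \left(2 u - 1\right)} - \frac{35}{288 \left(u - 2\right)} + \frac{5}{48 \left(u - 2\right)^{2}}; each piece integrates to a log, atan, or power term.
F(u) = \frac{5 \left(- 238 u \log{\left(u - 2 \right)} + 256 u \log{\left(u - \frac{1}{2} \right)} - 9 u \log{\left(u^{2} + 4 \right)} + 72 u \operatorname{atan}{\left(\frac{u}{2} \right)} + 476 \log{\left(u - 2 \right)} - 512 \log{\left(u - \frac{1}{2} \right)} + 18 \log{\left(u^{2} + 4 \right)} - 144 \operatorname{atan}{\left(\frac{u}{2} \right)} - 204\right)}{9792 \left(u - 2\right)} is an antiderivative of f.
Check: d/du[\frac{5 \left(- 238 u \log{\left(u - 2 \right)} + 256 u \log{\left(u - \frac{1}{2} \right)} - 9 u \log{\left(u^{2} + 4 \right)} + 72 u \operatorname{atan}{\left(\frac{u}{2} \right)} + 476 \log{\left(u - 2 \right)} - 512 \log{\left(u - \frac{1}{2} \right)} + 18 \log{\left(u^{2} + 4 \right)} - 144 \operatorname{atan}{\left(\frac{u}{2} \right)} - 204\right)}{9792 \left(u - 2\right)}] = \frac{5}{4 u^{5} - 18 u^{4} + 40 u^{3} - 80 u^{2} + 96 u - 32}, which equals f(u).
F(11/2) = - \frac{35 \log{\left(\frac{7}{2} \right)}}{288} - \frac{5}{168} - \frac{5 \log{\left(\frac{137}{4} \right)}}{1088} + \frac{5 \operatorname{atan}{\left(\frac{11}{4} \right)}}{136} + \frac{20 \log{\left(5 \right)}}{153}; F(3) = - \frac{5}{48} - \frac{5 \log{\left(13 \right)}}{1088} + \frac{5 \operatorname{atan}{\left(\frac{3}{2} \right)}}{136} + \frac{20 \log{\left(\frac{5}{2} \right)}}{153}.
Integral = F(11/2) - F(3) = - \frac{35 \log{\left(\frac{7}{2} \right)}}{288} - \frac{20 \log{\left(\frac{5}{2} \right)}}{153} - \frac{5 \operatorname{atan}{\left(\frac{3}{2} \right)}}{136} - \frac{5 \log{\left(\frac{137}{4} \right)}}{1088} + \frac{5 \log{\left(13 \right)}}{1088} + \frac{5 \operatorname{atan}{\left(\frac{11}{4} \right)}}{136} + \frac{25}{336} + \frac{20 \log{\left(5 \right)}}{153}.

Antiderivative: F(u) = \frac{5 \left(- 238 u \log{\left(u - 2 \right)} + 256 u \log{\left(u - \frac{1}{2} \right)} - 9 u \log{\left(u^{2} + 4 \right)} + 72 u \operatorname{atan}{\left(\frac{u}{2} \right)} + 476 \log{\left(u - 2 \right)} - 512 \log{\left(u - \frac{1}{2} \right)} + 18 \log{\left(u^{2} + 4 \right)} - 144 \operatorname{atan}{\left(\frac{u}{2} \right)} - 204\right)}{9792 \left(u - 2\right)}; value = - \frac{35 \log{\left(\frac{7}{2} \right)}}{288} - \frac{20 \log{\left(\frac{5}{2} \right)}}{153} - \frac{5 \operatorname{atan}{\left(\frac{3}{2} \right)}}{136} - \frac{5 \log{\left(\frac{137}{4} \right)}}{1088} + \frac{5 \log{\left(13 \right)}}{1088} + \frac{5 \operatorname{atan}{\left(\frac{11}{4} \right)}}{136} + \frac{25}{336} + \frac{20 \log{\left(5 \right)}}{153}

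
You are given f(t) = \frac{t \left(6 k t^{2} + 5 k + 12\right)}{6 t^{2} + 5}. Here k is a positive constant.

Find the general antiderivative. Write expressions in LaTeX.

F(t) = \frac{k t^{2} + 2 \log{\left(3 t^{2} + \frac{5}{2} \right)}}{2} + C

Whatever form F(t) takes, F'(t) = f(t) is non-negotiable.
Check: d/dt[\frac{k t^{2} + 2 \log{\left(3 t^{2} + \frac{5}{2} \right)}}{2}] = \frac{6 k t^{3} + 5 k t + 12 t}{6 t^{2} + 5}, which equals f(t).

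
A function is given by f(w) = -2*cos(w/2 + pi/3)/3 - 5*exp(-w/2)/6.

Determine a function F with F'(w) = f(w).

An antiderivative is F(w) = (-4*exp(w/2)*sin(w/2 + pi/3) + 5)*exp(-w/2)/3.

The integrand splits into summands that can be handled one at a time.
Check: d/dw[(-4*exp(w/2)*sin(w/2 + pi/3) + 5)*exp(-w/2)/3] = (-4*exp(w/2)*cos(w/2 + pi/3) - 5)*exp(-w/2)/6, which equals f(w).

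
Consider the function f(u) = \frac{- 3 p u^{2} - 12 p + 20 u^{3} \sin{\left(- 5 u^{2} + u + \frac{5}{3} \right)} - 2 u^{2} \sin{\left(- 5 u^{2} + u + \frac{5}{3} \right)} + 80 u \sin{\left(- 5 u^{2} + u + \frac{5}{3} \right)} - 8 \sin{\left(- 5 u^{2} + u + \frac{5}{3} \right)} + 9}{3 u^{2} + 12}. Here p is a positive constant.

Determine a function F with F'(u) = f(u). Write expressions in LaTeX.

An antiderivative is F(u) = - p u + \frac{2 \cos{\left(- 5 u^{2} + u + \frac{5}{3} \right)}}{3} + \frac{3 \operatorname{atan}{\left(\frac{u}{2} \right)}}{2}.

Check any antiderivative F(u) by computing F'(u) and comparing it with f(u).
Check: d/du[- p u + \frac{2 \cos{\left(- 5 u^{2} + u + \frac{5}{3} \right)}}{3} + \frac{3 \operatorname{atan}{\left(\frac{u}{2} \right)}}{2}] = \frac{- 3 p u^{2} - 12 p + 20 u^{3} \sin{\left(- 5 u^{2} + u + \frac{5}{3} \right)} - 2 u^{2} \sin{\left(- 5 u^{2} + u + \frac{5}{3} \right)} + 80 u \sin{\left(- 5 u^{2} + u + \frac{5}{3} \right)} - 8 \sin{\left(- 5 u^{2} + u + \frac{5}{3} \right)} + 9}{3 u^{2} + 12} = f(u).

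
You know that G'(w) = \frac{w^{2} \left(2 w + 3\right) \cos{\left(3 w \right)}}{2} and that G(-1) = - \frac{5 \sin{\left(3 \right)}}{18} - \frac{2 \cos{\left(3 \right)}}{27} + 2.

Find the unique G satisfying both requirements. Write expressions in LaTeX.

G(w) = \frac{w^{3} \sin{\left(3 w \right)}}{3} + \frac{w^{2} \sin{\left(3 w \right)}}{2} + \frac{w^{2} \cos{\left(3 w \right)}}{3} - \frac{2 w \sin{\left(3 w \right)}}{9} + \frac{w \cos{\left(3 w \right)}}{3} - \frac{\sin{\left(3 w \right)}}{9} - \frac{2 \cos{\left(3 w \right)}}{27} + 2

Recover the given G'(w) by differentiating a candidate G(w); any mismatch rules it out.
A general antiderivative is \frac{w^{3} \sin{\left(3 w \right)}}{3} + \frac{w^{2} \sin{\left(3 w \right)}}{2} + \frac{w^{2} \cos{\left(3 w \right)}}{3} - \frac{2 w \sin{\left(3 w \right)}}{9} + \frac{w \cos{\left(3 w \right)}}{3} - \frac{\sin{\left(3 w \right)}}{9} - \frac{2 \cos{\left(3 w \right)}}{27} + C.
The condition gives C = - \frac{5 \sin{\left(3 \right)}}{18} - \frac{2 \cos{\left(3 \right)}}{27} + 2 - (- \frac{5 \sin{\left(3 \right)}}{18} - \frac{2 \cos{\left(3 \right)}}{27}) = 2.
So G(w) = \frac{w^{3} \sin{\left(3 w \right)}}{3} + \frac{w^{2} \sin{\left(3 w \right)}}{2} + \frac{w^{2} \cos{\left(3 w \right)}}{3} - \frac{2 w \sin{\left(3 w \right)}}{9} + \frac{w \cos{\left(3 w \right)}}{3} - \frac{\sin{\left(3 w \right)}}{9} - \frac{2 \cos{\left(3 w \right)}}{27} + 2.
Check: d/dw[\frac{w^{3} \sin{\left(3 w \right)}}{3} + \frac{w^{2} \sin{\left(3 w \right)}}{2} + \frac{w^{2} \cos{\left(3 w \right)}}{3} - \frac{2 w \sin{\left(3 w \right)}}{9} + \frac{w \cos{\left(3 w \right)}}{3} - \frac{\sin{\left(3 w \right)}}{9} - \frac{2 \cos{\left(3 w \right)}}{27} + 2] = w^{3} \cos{\left(3 w \right)} + \frac{3 w^{2} \cos{\left(3 w \right)}}{2}, which equals G'(w).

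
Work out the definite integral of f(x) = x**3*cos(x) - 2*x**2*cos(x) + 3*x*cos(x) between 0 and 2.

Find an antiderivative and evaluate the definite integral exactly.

Integrate term by term and add the pieces.
F(x) = x**3*sin(x) - 2*x**2*sin(x) + 3*x**2*cos(x) - 3*x*sin(x) - 4*x*cos(x) + 4*sin(x) - 3*cos(x) is an antiderivative of f.
Check: d/dx[x**3*sin(x) - 2*x**2*sin(x) + 3*x**2*cos(x) - 3*x*sin(x) - 4*x*cos(x) + 4*sin(x) - 3*cos(x)] = x**3*cos(x) - 2*x**2*cos(x) + 3*x*cos(x) = f(x).
F(2) = -2*sin(2) + cos(2); F(0) = -3.
Integral = F(2) - F(0) = -2*sin(2) + cos(2) + 3.

Antiderivative: F(x) = x**3*sin(x) - 2*x**2*sin(x) + 3*x**2*cos(x) - 3*x*sin(x) - 4*x*cos(x) + 4*sin(x) - 3*cos(x); value = -2*sin(2) + cos(2) + 3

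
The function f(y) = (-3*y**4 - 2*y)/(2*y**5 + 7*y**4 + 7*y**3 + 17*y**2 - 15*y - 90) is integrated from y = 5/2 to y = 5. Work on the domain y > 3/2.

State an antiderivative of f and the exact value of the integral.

Antiderivative: F(y) = (-582*log(y - 3/2) + 5104*log(y + 2) - 13746*log(y + 3) - 869*log(y**2 + 5) + 1642*sqrt(5)*atan(sqrt(5)*y/5))/7308; value = -79*log(8)/42 - 44*log(9/2)/63 - 821*sqrt(5)*atan(sqrt(5)/2)/3654 - 869*log(30)/7308 - 97*log(7/2)/1218 + 869*log(45/4)/7308 + 821*sqrt(5)*atan(sqrt(5))/3654 + 44*log(7)/63 + 79*log(11/2)/42

Factor the denominator ((y + 2)*(y + 3)*(2*y - 3)*(y**2 + 5)) and decompose: f = -(869*y - 4105)/(3654*(y**2 + 5)) - 97/(609*(2*y - 3)) - 79/(42*(y + 3)) + 44/(63*(y + 2)); each piece integrates to a log, atan, or power term.
F(y) = (-582*log(y - 3/2) + 5104*log(y + 2) - 13746*log(y + 3) - 869*log(y**2 + 5) + 1642*sqrt(5)*atan(sqrt(5)*y/5))/7308 is an antiderivative of f.
Check: d/dy[(-582*log(y - 3/2) + 5104*log(y + 2) - 13746*log(y + 3) - 869*log(y**2 + 5) + 1642*sqrt(5)*atan(sqrt(5)*y/5))/7308] = (-3*y**4 - 2*y)/(2*y**5 + 7*y**4 + 7*y**3 + 17*y**2 - 15*y - 90) = f(y).
F(5) = -79*log(8)/42 - 869*log(30)/7308 - 97*log(7/2)/1218 + 821*sqrt(5)*atan(sqrt(5))/3654 + 44*log(7)/63; F(5/2) = -79*log(11/2)/42 - 869*log(45/4)/7308 + 821*sqrt(5)*atan(sqrt(5)/2)/3654 + 44*log(9/2)/63.
Integral = F(5) - F(5/2) = -79*log(8)/42 - 44*log(9/2)/63 - 821*sqrt(5)*atan(sqrt(5)/2)/3654 - 869*log(30)/7308 - 97*log(7/2)/1218 + 869*log(45/4)/7308 + 821*sqrt(5)*atan(sqrt(5))/3654 + 44*log(7)/63 + 79*log(11/2)/42.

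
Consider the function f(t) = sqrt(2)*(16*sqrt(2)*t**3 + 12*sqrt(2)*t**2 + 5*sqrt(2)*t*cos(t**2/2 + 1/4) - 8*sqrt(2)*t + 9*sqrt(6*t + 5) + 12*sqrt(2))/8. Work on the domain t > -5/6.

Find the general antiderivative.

Whatever form F(t) takes, F'(t) = f(t) is non-negotiable.
Check: d/dt[t**4 + t**3 - t**2 + 3*t + (3*t + 5/2)**(3/2)/2 + 5*sin(t**2/2 + 1/4)/4] = sqrt(2)*(16*sqrt(2)*t**3 + 12*sqrt(2)*t**2 + 5*sqrt(2)*t*cos(t**2/2 + 1/4) - 8*sqrt(2)*t + 9*sqrt(6*t + 5) + 12*sqrt(2))/8 = f(t).

F(t) = t**4 + t**3 - t**2 + 3*t + (3*t + 5/2)**(3/2)/2 + 5*sin(t**2/2 + 1/4)/4 + C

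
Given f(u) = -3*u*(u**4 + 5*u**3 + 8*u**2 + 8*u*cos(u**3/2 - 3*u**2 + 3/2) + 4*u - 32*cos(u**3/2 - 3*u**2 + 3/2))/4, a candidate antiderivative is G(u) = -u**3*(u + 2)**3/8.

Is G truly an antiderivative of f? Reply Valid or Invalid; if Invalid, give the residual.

Invalid: d/du[G] - f = 6*u**2*cos(u**3/2 - 3*u**2 + 3/2) - 24*u*cos(u**3/2 - 3*u**2 + 3/2), which is not 0.

d/du[G] = -3*u**5/4 - 15*u**4/4 - 6*u**3 - 3*u**2
d/du[G] - f(u) = 6*u**2*cos(u**3/2 - 3*u**2 + 3/2) - 24*u*cos(u**3/2 - 3*u**2 + 3/2) != 0.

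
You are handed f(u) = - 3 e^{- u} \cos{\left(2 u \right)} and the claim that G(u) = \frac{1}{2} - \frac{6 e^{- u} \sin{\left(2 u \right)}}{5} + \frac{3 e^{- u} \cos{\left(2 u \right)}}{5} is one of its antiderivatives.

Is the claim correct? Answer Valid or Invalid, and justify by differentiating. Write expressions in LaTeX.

d/du[G] = - 3 e^{- u} \cos{\left(2 u \right)}
This equals f(u) exactly, so the claim holds.

Valid: G'(u) = f(u).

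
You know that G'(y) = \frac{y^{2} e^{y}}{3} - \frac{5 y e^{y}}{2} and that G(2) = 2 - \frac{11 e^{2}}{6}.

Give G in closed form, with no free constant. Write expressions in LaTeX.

G(y) = \frac{y^{2} e^{y}}{3} - \frac{19 y e^{y}}{6} + \frac{19 e^{y}}{6} + 2

G'(y) has the shape u'v + uv' for u = \frac{y^{2}}{3} - \frac{19 y}{6} + \frac{19}{6} and v = e^{y} — it is the derivative of the product u*v.
A general antiderivative is \frac{\left(2 y^{2} - 19 y + 19\right) e^{y}}{6} + C.
The condition gives C = 2 - \frac{11 e^{2}}{6} - (- \frac{11 e^{2}}{6}) = 2.
So G(y) = \frac{y^{2} e^{y}}{3} - \frac{19 y e^{y}}{6} + \frac{19 e^{y}}{6} + 2.
Check: d/dy[\frac{y^{2} e^{y}}{3} - \frac{19 y e^{y}}{6} + \frac{19 e^{y}}{6} + 2] = \frac{y^{2} e^{y}}{3} - \frac{5 y e^{y}}{2} = G'(y).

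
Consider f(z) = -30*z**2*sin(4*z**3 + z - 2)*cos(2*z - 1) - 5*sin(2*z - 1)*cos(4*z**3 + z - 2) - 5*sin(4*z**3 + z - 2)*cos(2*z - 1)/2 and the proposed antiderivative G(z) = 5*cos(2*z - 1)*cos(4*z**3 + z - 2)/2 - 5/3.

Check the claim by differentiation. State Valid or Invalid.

Valid. The derivative of G reproduces f.

d/dz[G] = -30*z**2*sin(4*z**3 + z - 2)*cos(2*z - 1) - 5*sin(2*z - 1)*cos(4*z**3 + z - 2) - 5*sin(4*z**3 + z - 2)*cos(2*z - 1)/2
This equals f(z) exactly, so the claim holds.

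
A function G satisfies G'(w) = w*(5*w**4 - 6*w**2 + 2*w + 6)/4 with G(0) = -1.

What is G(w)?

G(w) = (5*w**6 - 9*w**4 + 4*w**3 + 18*w**2 - 24)/24

Whatever form G(w) takes, its d/dw must return the stated G'(w).
A general antiderivative is 5*w**6/24 - 3*w**4/8 + w**3/6 + 3*w**2/4 + C.
The condition gives C = -1 - (0) = -1.
So G(w) = (5*w**6 - 9*w**4 + 4*w**3 + 18*w**2 - 24)/24.
Check: d/dw[(5*w**6 - 9*w**4 + 4*w**3 + 18*w**2 - 24)/24] = 5*w**5/4 - 3*w**3/2 + w**2/2 + 3*w/2, which equals G'(w).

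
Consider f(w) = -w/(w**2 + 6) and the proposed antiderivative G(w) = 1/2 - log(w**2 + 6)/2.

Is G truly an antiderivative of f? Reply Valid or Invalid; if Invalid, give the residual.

d/dw[G] = -w/(w**2 + 6)
This equals f(w) exactly, so the claim holds.

Valid. The derivative of G reproduces f.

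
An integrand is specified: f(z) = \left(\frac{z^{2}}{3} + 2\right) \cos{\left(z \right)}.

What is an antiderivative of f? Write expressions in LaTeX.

An antiderivative is F(z) = \frac{z^{2} \sin{\left(z \right)}}{3} + \frac{2 z \cos{\left(z \right)}}{3} + \frac{4 \sin{\left(z \right)}}{3}.

A first test for any F(z): its z-derivative must equal f(z) identically.
Check: d/dz[\frac{z^{2} \sin{\left(z \right)}}{3} + \frac{2 z \cos{\left(z \right)}}{3} + \frac{4 \sin{\left(z \right)}}{3}] = \frac{z^{2} \cos{\left(z \right)}}{3} + 2 \cos{\left(z \right)}, which equals f(z).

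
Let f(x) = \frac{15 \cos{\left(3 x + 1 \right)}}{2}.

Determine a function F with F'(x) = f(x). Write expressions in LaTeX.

Check any antiderivative F(x) by computing F'(x) and comparing it with f(x).
Check: d/dx[\frac{5 \sin{\left(3 x + 1 \right)}}{2}] = \frac{15 \cos{\left(3 x + 1 \right)}}{2} = f(x).

An antiderivative is F(x) = \frac{5 \sin{\left(3 x + 1 \right)}}{2}.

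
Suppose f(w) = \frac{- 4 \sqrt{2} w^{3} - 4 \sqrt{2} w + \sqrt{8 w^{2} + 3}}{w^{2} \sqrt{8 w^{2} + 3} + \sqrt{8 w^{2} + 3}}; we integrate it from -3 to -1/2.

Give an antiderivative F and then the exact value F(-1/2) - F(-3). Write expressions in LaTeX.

Antiderivative: F(w) = \frac{- \sqrt{2} \sqrt{8 w^{2} + 3} + 2 \operatorname{atan}{\left(w \right)}}{2}; value = - \frac{\sqrt{10}}{2} - \operatorname{atan}{\left(\frac{1}{2} \right)} + \operatorname{atan}{\left(3 \right)} + \frac{5 \sqrt{6}}{2}

Since d/dw undoes antidifferentiation here, F'(w) = f(w) is required of F(w).
F(w) = \frac{- \sqrt{2} \sqrt{8 w^{2} + 3} + 2 \operatorname{atan}{\left(w \right)}}{2} is an antiderivative of f.
Check: d/dw[\frac{- \sqrt{2} \sqrt{8 w^{2} + 3} + 2 \operatorname{atan}{\left(w \right)}}{2}] = \frac{- 4 \sqrt{2} w^{3} - 4 \sqrt{2} w + \sqrt{8 w^{2} + 3}}{w^{2} \sqrt{8 w^{2} + 3} + \sqrt{8 w^{2} + 3}} = f(w).
F(-1/2) = - \frac{\sqrt{10}}{2} - \operatorname{atan}{\left(\frac{1}{2} \right)}; F(-3) = - \frac{5 \sqrt{6}}{2} - \operatorname{atan}{\left(3 \right)}.
Integral = F(-1/2) - F(-3) = - \frac{\sqrt{10}}{2} - \operatorname{atan}{\left(\frac{1}{2} \right)} + \operatorname{atan}{\left(3 \right)} + \frac{5 \sqrt{6}}{2}.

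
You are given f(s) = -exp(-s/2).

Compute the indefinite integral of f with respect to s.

F(s) = 2*exp(-s/2) + C

Since d/ds undoes antidifferentiation here, F'(s) = f(s) is required of F(s).
Check: d/ds[2*exp(-s/2)] = -exp(-s/2) = f(s).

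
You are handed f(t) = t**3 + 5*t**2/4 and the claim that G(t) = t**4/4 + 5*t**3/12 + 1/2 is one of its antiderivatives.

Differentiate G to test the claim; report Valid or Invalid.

Valid: G'(t) = f(t).

d/dt[G] = t**3 + 5*t**2/4
This equals f(t) exactly, so the claim holds.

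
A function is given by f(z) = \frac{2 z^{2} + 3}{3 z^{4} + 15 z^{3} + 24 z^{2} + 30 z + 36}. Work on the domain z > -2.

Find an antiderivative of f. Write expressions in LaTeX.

The denominator factors as 3 \left(z + 2\right) \left(z + 3\right) \left(z^{2} + 2\right); partial fractions split f into directly integrable pieces: \frac{5 z - 4}{198 \left(z^{2} + 2\right)} - \frac{7}{11 \left(z + 3\right)} + \frac{11}{18 \left(z + 2\right)}.
Check: d/dz[- \frac{- 242 \log{\left(z + 2 \right)} + 252 \log{\left(z + 3 \right)} - 5 \log{\left(z^{2} + 2 \right)} + 4 \sqrt{2} \operatorname{atan}{\left(\frac{\sqrt{2} z}{2} \right)}}{396}] = \frac{2 z^{2} + 3}{3 z^{4} + 15 z^{3} + 24 z^{2} + 30 z + 36} = f(z).

An antiderivative is F(z) = - \frac{- 242 \log{\left(z + 2 \right)} + 252 \log{\left(z + 3 \right)} - 5 \log{\left(z^{2} + 2 \right)} + 4 \sqrt{2} \operatorname{atan}{\left(\frac{\sqrt{2} z}{2} \right)}}{396}.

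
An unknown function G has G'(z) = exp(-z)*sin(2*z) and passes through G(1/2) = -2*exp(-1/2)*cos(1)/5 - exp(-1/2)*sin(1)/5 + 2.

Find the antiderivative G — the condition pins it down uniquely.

Recover the given G'(z) by differentiating a candidate G(z); any mismatch rules it out.
A general antiderivative is -exp(-z)*sin(2*z)/5 - 2*exp(-z)*cos(2*z)/5 + C.
The condition gives C = -2*exp(-1/2)*cos(1)/5 - exp(-1/2)*sin(1)/5 + 2 - (-2*exp(-1/2)*cos(1)/5 - exp(-1/2)*sin(1)/5) = 2.
So G(z) = (10*exp(z) - sin(2*z) - 2*cos(2*z))*exp(-z)/5.
Check: d/dz[(10*exp(z) - sin(2*z) - 2*cos(2*z))*exp(-z)/5] = exp(-z)*sin(2*z) = G'(z).

G(z) = (10*exp(z) - sin(2*z) - 2*cos(2*z))*exp(-z)/5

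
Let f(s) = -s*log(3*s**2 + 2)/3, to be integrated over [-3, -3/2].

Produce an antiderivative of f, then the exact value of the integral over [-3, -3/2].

Antiderivative: F(s) = -s**2*log(3*s**2 + 2)/6 + s**2/6 - log(3*s**2 + 2)/9; value = -9/8 - 35*log(35/4)/72 + 29*log(29)/18

An antiderivative F(s) passes only if d/ds[F] lands on f(s) exactly.
F(s) = -s**2*log(3*s**2 + 2)/6 + s**2/6 - log(3*s**2 + 2)/9 is an antiderivative of f.
Check: d/ds[-s**2*log(3*s**2 + 2)/6 + s**2/6 - log(3*s**2 + 2)/9] = -s*log(3*s**2 + 2)/3 = f(s).
F(-3/2) = 3/8 - 35*log(35/4)/72; F(-3) = 3/2 - 29*log(29)/18.
Integral = F(-3/2) - F(-3) = -9/8 - 35*log(35/4)/72 + 29*log(29)/18.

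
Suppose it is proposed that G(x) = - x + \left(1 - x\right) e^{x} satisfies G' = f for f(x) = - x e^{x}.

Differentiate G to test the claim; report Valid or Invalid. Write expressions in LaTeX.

Invalid: d/dx[G] - f = -1, which is not 0.

d/dx[G] = - x e^{x} - 1
d/dx[G] - f(x) = -1 != 0.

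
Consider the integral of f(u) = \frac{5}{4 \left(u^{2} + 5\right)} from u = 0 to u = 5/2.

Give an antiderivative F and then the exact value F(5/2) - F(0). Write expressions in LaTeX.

For F(u) to be correct the identity F'(u) - f(u) = 0 must hold.
F(u) = \frac{\sqrt{5} \operatorname{atan}{\left(\frac{\sqrt{5} u}{5} \right)}}{4} is an antiderivative of f.
Check: d/du[\frac{\sqrt{5} \operatorname{atan}{\left(\frac{\sqrt{5} u}{5} \right)}}{4}] = \frac{5}{4 u^{2} + 20}, which equals f(u).
F(5/2) = \frac{\sqrt{5} \operatorname{atan}{\left(\frac{\sqrt{5}}{2} \right)}}{4}; F(0) = 0.
Integral = F(5/2) - F(0) = \frac{\sqrt{5} \operatorname{atan}{\left(\frac{\sqrt{5}}{2} \right)}}{4}.

Antiderivative: F(u) = \frac{\sqrt{5} \operatorname{atan}{\left(\frac{\sqrt{5} u}{5} \right)}}{4}; value = \frac{\sqrt{5} \operatorname{atan}{\left(\frac{\sqrt{5}}{2} \right)}}{4}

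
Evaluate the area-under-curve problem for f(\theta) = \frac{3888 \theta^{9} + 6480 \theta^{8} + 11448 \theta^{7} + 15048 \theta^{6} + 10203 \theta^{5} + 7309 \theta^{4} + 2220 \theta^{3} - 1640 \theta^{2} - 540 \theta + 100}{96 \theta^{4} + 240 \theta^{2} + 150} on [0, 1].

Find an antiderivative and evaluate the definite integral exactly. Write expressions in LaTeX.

Antiderivative: F(\theta) = \frac{2916 \theta^{8} + 5832 \theta^{7} + 5589 \theta^{6} + 5562 \theta^{5} + 1998 \theta^{4} - 1872 \theta^{3} - 572 \theta^{2} + 360 \theta + 500}{432 \theta^{2} + 540}; value = \frac{719}{36}

Whatever form F(\theta) takes, F'(\theta) = f(\theta) is non-negotiable.
F(\theta) = \frac{2916 \theta^{8} + 5832 \theta^{7} + 5589 \theta^{6} + 5562 \theta^{5} + 1998 \theta^{4} - 1872 \theta^{3} - 572 \theta^{2} + 360 \theta + 500}{432 \theta^{2} + 540} is an antiderivative of f.
Check: d/d\theta[\frac{2916 \theta^{8} + 5832 \theta^{7} + 5589 \theta^{6} + 5562 \theta^{5} + 1998 \theta^{4} - 1872 \theta^{3} - 572 \theta^{2} + 360 \theta + 500}{432 \theta^{2} + 540}] = \frac{3888 \theta^{9} + 6480 \theta^{8} + 11448 \theta^{7} + 15048 \theta^{6} + 10203 \theta^{5} + 7309 \theta^{4} + 2220 \theta^{3} - 1640 \theta^{2} - 540 \theta + 100}{96 \theta^{4} + 240 \theta^{2} + 150} = f(\theta).
F(1) = \frac{2257}{108}; F(0) = \frac{25}{27}.
Integral = F(1) - F(0) = \frac{719}{36}.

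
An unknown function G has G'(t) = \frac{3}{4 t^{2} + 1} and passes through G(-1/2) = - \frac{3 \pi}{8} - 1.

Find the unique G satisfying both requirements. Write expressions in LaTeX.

G(t) = \frac{3 \operatorname{atan}{\left(2 t \right)} - 2}{2}

Check a candidate G(t) by differentiating: d/dt[G] must match the given G'(t).
A general antiderivative is \frac{3 \operatorname{atan}{\left(2 t \right)}}{2} + C.
The condition gives C = - \frac{3 \pi}{8} - 1 - (- \frac{3 \pi}{8}) = -1.
So G(t) = \frac{3 \operatorname{atan}{\left(2 t \right)} - 2}{2}.
Check: d/dt[\frac{3 \operatorname{atan}{\left(2 t \right)} - 2}{2}] = \frac{3}{4 t^{2} + 1} = G'(t).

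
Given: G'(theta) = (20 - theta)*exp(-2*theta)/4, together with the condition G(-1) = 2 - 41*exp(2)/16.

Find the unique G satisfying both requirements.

Recognize the product-rule pattern: G'(theta) = u'v + uv' with u = theta/8 - 39/16, v = exp(-2*theta), so integration by parts undoes it.
A general antiderivative is (2*theta - 39)*exp(-2*theta)/16 + C.
The condition gives C = 2 - 41*exp(2)/16 - (-41*exp(2)/16) = 2.
So G(theta) = (2*theta + 32*exp(2*theta) - 39)*exp(-2*theta)/16.
Check: d/dtheta[(2*theta + 32*exp(2*theta) - 39)*exp(-2*theta)/16] = (20 - theta)*exp(-2*theta)/4 = G'(theta).

G(theta) = (2*theta + 32*exp(2*theta) - 39)*exp(-2*theta)/16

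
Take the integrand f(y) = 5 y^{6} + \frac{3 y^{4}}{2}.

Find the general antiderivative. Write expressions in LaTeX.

Integrate term by term and add the pieces.
Check: d/dy[\frac{5 y^{7}}{7} + \frac{3 y^{5}}{10}] = 5 y^{6} + \frac{3 y^{4}}{2} = f(y).

F(y) = \frac{5 y^{7}}{7} + \frac{3 y^{5}}{10} + C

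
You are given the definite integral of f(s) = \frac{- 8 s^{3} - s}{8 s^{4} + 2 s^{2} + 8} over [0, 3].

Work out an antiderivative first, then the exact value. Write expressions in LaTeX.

The substitution u = 2 s^{4} + \frac{s^{2}}{2} + 2 works: f is exactly (dF/du)*(du/ds) for that inner function.
F(s) = - \frac{\log{\left(2 s^{4} + \frac{s^{2}}{2} + 2 \right)}}{4} is an antiderivative of f.
Check: d/ds[- \frac{\log{\left(2 s^{4} + \frac{s^{2}}{2} + 2 \right)}}{4}] = \frac{- 8 s^{3} - s}{8 s^{4} + 2 s^{2} + 8} = f(s).
F(3) = - \frac{\log{\left(\frac{337}{2} \right)}}{4}; F(0) = - \frac{\log{\left(2 \right)}}{4}.
Integral = F(3) - F(0) = - \frac{\log{\left(\frac{337}{2} \right)}}{4} + \frac{\log{\left(2 \right)}}{4}.

Antiderivative: F(s) = - \frac{\log{\left(2 s^{4} + \frac{s^{2}}{2} + 2 \right)}}{4}; value = - \frac{\log{\left(\frac{337}{2} \right)}}{4} + \frac{\log{\left(2 \right)}}{4}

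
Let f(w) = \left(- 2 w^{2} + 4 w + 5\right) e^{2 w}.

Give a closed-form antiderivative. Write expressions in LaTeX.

An antiderivative is F(w) = - w^{2} e^{2 w} + 3 w e^{2 w} + e^{2 w}.

f has the shape u'v + uv' for u = - w^{2} + 3 w + 1 and v = e^{2 w} — it is the derivative of the product u*v.
Check: d/dw[- w^{2} e^{2 w} + 3 w e^{2 w} + e^{2 w}] = - 2 w^{2} e^{2 w} + 4 w e^{2 w} + 5 e^{2 w}, which equals f(w).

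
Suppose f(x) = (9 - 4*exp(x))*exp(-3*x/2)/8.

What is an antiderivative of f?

An antiderivative is F(x) = (4*exp(x) - 3)*exp(-3*x/2)/4.

For F(x) to be correct the identity F'(x) - f(x) = 0 must hold.
Check: d/dx[(4*exp(x) - 3)*exp(-3*x/2)/4] = (9 - 4*exp(x))*exp(-3*x/2)/8 = f(x).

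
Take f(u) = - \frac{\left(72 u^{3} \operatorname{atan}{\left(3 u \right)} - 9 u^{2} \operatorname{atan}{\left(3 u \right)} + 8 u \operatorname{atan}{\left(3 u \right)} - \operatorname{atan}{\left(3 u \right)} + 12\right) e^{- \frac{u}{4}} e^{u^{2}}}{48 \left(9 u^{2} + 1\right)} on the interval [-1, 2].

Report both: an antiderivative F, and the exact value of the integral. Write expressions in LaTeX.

Antiderivative: F(u) = - \frac{e^{- \frac{u}{4}} e^{u^{2}} \operatorname{atan}{\left(3 u \right)}}{12}; value = - \frac{e^{\frac{7}{2}} \operatorname{atan}{\left(6 \right)}}{12} - \frac{e^{\frac{5}{4}} \operatorname{atan}{\left(3 \right)}}{12}

Recognize the product-rule pattern: f = v'r + vr' with v = - \frac{\operatorname{atan}{\left(3 u \right)}}{12}, r = e^{u^{2} - \frac{u}{4}}, so integration by parts undoes it.
F(u) = - \frac{e^{- \frac{u}{4}} e^{u^{2}} \operatorname{atan}{\left(3 u \right)}}{12} is an antiderivative of f.
Check: d/du[- \frac{e^{- \frac{u}{4}} e^{u^{2}} \operatorname{atan}{\left(3 u \right)}}{12}] = \frac{- 72 u^{3} e^{u^{2}} \operatorname{atan}{\left(3 u \right)} + 9 u^{2} e^{u^{2}} \operatorname{atan}{\left(3 u \right)} - 8 u e^{u^{2}} \operatorname{atan}{\left(3 u \right)} + e^{u^{2}} \operatorname{atan}{\left(3 u \right)} - 12 e^{u^{2}}}{432 u^{2} e^{\frac{u}{4}} + 48 e^{\frac{u}{4}}}, which equals f(u).
F(2) = - \frac{e^{\frac{7}{2}} \operatorname{atan}{\left(6 \right)}}{12}; F(-1) = \frac{e^{\frac{5}{4}} \operatorname{atan}{\left(3 \right)}}{12}.
Integral = F(2) - F(-1) = - \frac{e^{\frac{7}{2}} \operatorname{atan}{\left(6 \right)}}{12} - \frac{e^{\frac{5}{4}} \operatorname{atan}{\left(3 \right)}}{12}.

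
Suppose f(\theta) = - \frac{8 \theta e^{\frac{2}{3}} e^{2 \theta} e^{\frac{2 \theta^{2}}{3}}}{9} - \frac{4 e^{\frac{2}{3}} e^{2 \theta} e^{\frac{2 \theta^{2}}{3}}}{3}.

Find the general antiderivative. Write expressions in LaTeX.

The substitution u = \frac{2 \theta^{2}}{3} + 2 \theta + \frac{2}{3} works: f is exactly (dF/du)*(du/d\theta) for that inner function.
Check: d/d\theta[- \frac{2 e^{\frac{2 \theta^{2}}{3} + 2 \theta + \frac{2}{3}}}{3}] = - \frac{8 \theta e^{\frac{2}{3}} e^{2 \theta} e^{\frac{2 \theta^{2}}{3}}}{9} - \frac{4 e^{\frac{2}{3}} e^{2 \theta} e^{\frac{2 \theta^{2}}{3}}}{3} = f(\theta).

F(\theta) = - \frac{2 e^{\frac{2 \theta^{2}}{3} + 2 \theta + \frac{2}{3}}}{3} + C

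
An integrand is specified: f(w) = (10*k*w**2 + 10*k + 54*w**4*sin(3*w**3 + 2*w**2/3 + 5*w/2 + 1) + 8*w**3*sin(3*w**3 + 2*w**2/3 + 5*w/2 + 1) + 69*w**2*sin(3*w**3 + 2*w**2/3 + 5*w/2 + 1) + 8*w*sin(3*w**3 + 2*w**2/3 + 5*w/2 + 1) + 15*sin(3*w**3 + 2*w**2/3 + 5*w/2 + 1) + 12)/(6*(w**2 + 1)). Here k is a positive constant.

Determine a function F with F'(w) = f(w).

An antiderivative is F(w) = 5*k*w/3 - cos(3*w**3 + 2*w**2/3 + 5*w/2 + 1) + 2*atan(w).

Differentiate the proposed F(w) back; it has to land on f(w) exactly.
Check: d/dw[5*k*w/3 - cos(3*w**3 + 2*w**2/3 + 5*w/2 + 1) + 2*atan(w)] = (10*k*w**2 + 10*k + 54*w**4*sin(3*w**3 + 2*w**2/3 + 5*w/2 + 1) + 8*w**3*sin(3*w**3 + 2*w**2/3 + 5*w/2 + 1) + 69*w**2*sin(3*w**3 + 2*w**2/3 + 5*w/2 + 1) + 8*w*sin(3*w**3 + 2*w**2/3 + 5*w/2 + 1) + 15*sin(3*w**3 + 2*w**2/3 + 5*w/2 + 1) + 12)/(6*w**2 + 6), which equals f(w).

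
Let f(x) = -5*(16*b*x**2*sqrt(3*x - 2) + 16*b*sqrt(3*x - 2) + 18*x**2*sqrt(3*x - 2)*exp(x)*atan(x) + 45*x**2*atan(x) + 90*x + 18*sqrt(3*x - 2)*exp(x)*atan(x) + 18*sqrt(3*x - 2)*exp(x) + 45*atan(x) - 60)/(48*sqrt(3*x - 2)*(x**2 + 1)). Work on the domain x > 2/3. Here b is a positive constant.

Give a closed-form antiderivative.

An antiderivative is F(x) = -5*(8*b*x + 15*sqrt(3*x - 2)*atan(x) + 9*exp(x)*atan(x))/24.

A candidate is checked by its d/dx: the result must match f(x).
Check: d/dx[-5*(8*b*x + 15*sqrt(3*x - 2)*atan(x) + 9*exp(x)*atan(x))/24] = (-80*b*x**2*sqrt(3*x - 2) - 80*b*sqrt(3*x - 2) - 90*x**2*sqrt(3*x - 2)*exp(x)*atan(x) - 225*x**2*atan(x) - 450*x - 90*sqrt(3*x - 2)*exp(x)*atan(x) - 90*sqrt(3*x - 2)*exp(x) - 225*atan(x) + 300)/(48*x**2*sqrt(3*x - 2) + 48*sqrt(3*x - 2)), which equals f(x).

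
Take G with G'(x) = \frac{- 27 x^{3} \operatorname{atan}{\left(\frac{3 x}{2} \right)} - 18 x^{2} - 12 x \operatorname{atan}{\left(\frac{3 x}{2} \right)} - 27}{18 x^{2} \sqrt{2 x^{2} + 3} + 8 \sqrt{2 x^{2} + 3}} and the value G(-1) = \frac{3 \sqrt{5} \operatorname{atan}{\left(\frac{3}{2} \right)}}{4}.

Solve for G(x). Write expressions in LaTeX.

G'(x) has the shape u'v + uv' for u = - \frac{3 \sqrt{2 x^{2} + 3}}{4} and v = \operatorname{atan}{\left(\frac{3 x}{2} \right)} — it is the derivative of the product u*v.
A general antiderivative is - \frac{3 \sqrt{2 x^{2} + 3} \operatorname{atan}{\left(\frac{3 x}{2} \right)}}{4} + C.
The condition gives C = \frac{3 \sqrt{5} \operatorname{atan}{\left(\frac{3}{2} \right)}}{4} - (\frac{3 \sqrt{5} \operatorname{atan}{\left(\frac{3}{2} \right)}}{4}) = 0.
So G(x) = - \frac{3 \sqrt{2 x^{2} + 3} \operatorname{atan}{\left(\frac{3 x}{2} \right)}}{4}.
Check: d/dx[- \frac{3 \sqrt{2 x^{2} + 3} \operatorname{atan}{\left(\frac{3 x}{2} \right)}}{4}] = \frac{- 27 x^{3} \operatorname{atan}{\left(\frac{3 x}{2} \right)} - 18 x^{2} - 12 x \operatorname{atan}{\left(\frac{3 x}{2} \right)} - 27}{18 x^{2} \sqrt{2 x^{2} + 3} + 8 \sqrt{2 x^{2} + 3}} = G'(x).

G(x) = - \frac{3 \sqrt{2 x^{2} + 3} \operatorname{atan}{\left(\frac{3 x}{2} \right)}}{4}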